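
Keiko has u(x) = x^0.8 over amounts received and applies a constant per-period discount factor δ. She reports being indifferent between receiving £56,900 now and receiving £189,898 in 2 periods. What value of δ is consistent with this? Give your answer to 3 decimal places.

δ ≈ 0.617

The payoff in 2 periods is discounted by δ^2, so u(56900) = δ^2·u(189898) and δ^2 = u(56900)/u(189898).
Since u(x) = x^0.8, δ^2 = (56900/189898)^0.8 = 0.29963^0.8 = 0.38131.
Hence δ = (0.38131)^(1/2) = 0.61750.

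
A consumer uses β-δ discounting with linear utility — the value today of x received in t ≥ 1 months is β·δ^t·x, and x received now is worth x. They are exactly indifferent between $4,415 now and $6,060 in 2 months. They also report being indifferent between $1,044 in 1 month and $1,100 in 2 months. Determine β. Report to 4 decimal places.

The second indifference involves only future payoffs, so β cancels: β·δ^1·1044 = β·δ^2·1100, giving δ = 1044/1100 = 0.94909.
Now use the now-vs-future pair: 4415 = β·δ^2·6060 gives β = 4415/(0.90077·6060) ≈ 0.8088.

β ≈ 0.8088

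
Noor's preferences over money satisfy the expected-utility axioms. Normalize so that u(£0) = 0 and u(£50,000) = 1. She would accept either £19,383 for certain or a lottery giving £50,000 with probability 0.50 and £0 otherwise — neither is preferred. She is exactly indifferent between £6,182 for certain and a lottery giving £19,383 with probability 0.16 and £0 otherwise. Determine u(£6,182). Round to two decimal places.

0.08

From the first indifference, u(£19,383) = 0.50·u(£50,000) + 0.50·u(£0) = 0.50·1 + 0.50·0 = 0.50.
Chaining: u(£6,182) = 0.16·0.50 + 0.84·0.00 = 0.0800.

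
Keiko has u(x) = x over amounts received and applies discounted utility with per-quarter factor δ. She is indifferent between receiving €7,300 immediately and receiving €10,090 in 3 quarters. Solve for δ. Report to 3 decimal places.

δ ≈ 0.898

The payoff in 3 quarters is discounted by δ^3, so u(7300) = δ^3·u(10090) and δ^3 = u(7300)/u(10090).
With u(x) = x: δ^3 = 7300/10090 = 0.72349.
So δ = 0.72349^(1/3) ≈ 0.898.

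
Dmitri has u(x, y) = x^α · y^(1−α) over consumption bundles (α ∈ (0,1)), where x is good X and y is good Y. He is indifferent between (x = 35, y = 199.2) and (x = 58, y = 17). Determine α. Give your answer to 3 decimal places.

Set the two utilities equal: 35^α·199.2^(1−α) = 58^α·17^(1−α).
Rearrange to (35/58)^α = (17/199.2)^(1−α) and take logs: α·-0.505095 = (1−α)·-2.461096.
Thus α·(-2.966191) = -2.461096, so α = -2.461096/-2.966191 ≈ 0.830.

α ≈ 0.830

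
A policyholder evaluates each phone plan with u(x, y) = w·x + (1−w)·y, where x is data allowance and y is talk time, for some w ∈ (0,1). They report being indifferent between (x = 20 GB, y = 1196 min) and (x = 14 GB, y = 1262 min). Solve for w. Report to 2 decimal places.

w = 0.92

Equating utilities: w·20 + (1−w)·1196 = w·14 + (1−w)·1262.
Rearranging, 6·w − 66·(1−w) = 0.
The marginal rate of substitution is 66/6, so w = 66/(6+66) = 0.92.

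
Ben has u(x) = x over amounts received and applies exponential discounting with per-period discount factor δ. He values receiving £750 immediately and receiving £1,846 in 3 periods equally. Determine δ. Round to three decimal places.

δ ≈ 0.741

Equating discounted utilities: u(750) = δ^3·u(1846) ⇒ δ^3 = u(750)/u(1846).
With u(x) = x: δ^3 = 750/1846 = 0.40628.
So δ = 0.40628^(1/3) ≈ 0.741.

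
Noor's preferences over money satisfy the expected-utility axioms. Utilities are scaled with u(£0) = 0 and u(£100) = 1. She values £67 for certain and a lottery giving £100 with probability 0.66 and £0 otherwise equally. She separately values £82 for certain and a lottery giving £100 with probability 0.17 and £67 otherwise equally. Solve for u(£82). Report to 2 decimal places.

From the first indifference, u(£67) = 0.66·u(£100) + 0.34·u(£0) = 0.66·1 + 0.34·0 = 0.66.
Chaining: u(£82) = 0.17·1.00 + 0.83·0.66 = 0.7178.

0.72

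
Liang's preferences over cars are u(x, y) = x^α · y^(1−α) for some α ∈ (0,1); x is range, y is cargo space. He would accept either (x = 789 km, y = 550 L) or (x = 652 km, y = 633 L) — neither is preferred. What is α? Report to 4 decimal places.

The Cobb–Douglas utilities coincide, so 789^α·550^(1−α) = 652^α·633^(1−α).
Taking logs: α·ln 789 + (1−α)·ln 550 = α·ln 652 + (1−α)·ln 633, i.e. α·0.1907218 = (1−α)·0.1405521.
So α/(1−α) = (0.1405521)/(0.1907218) = 0.7369483, and α = 0.7369483/1.7369483 ≈ 0.4243.

α ≈ 0.4243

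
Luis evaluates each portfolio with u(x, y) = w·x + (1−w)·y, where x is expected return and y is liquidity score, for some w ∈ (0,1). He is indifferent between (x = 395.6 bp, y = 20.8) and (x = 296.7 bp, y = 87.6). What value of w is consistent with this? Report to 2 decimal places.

Equating utilities: w·395.6 + (1−w)·20.8 = w·296.7 + (1−w)·87.6.
Rearranging, 98.9·w − 66.8·(1−w) = 0.
So w/(1−w) = 66.8/98.9 = 0.6754, giving w = 66.8/(98.9+66.8) = 0.40.

w = 0.40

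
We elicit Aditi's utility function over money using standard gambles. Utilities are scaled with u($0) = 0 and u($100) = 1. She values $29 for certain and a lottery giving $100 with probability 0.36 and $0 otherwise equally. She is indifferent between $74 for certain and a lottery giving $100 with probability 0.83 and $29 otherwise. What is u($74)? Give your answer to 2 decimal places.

0.89

The first gamble pins u($29): it must equal 0.36·1 + 0.64·0 = 0.36.
Chaining: u($74) = 0.83·1.00 + 0.17·0.36 = 0.8912.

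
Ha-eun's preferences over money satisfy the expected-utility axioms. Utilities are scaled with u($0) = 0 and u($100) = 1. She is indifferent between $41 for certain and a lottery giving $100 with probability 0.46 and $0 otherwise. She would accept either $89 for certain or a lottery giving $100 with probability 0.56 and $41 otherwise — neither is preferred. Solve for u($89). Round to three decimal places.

The first gamble pins u($41): it must equal 0.46·1 + 0.54·0 = 0.46.
The second indifference gives u($89) = 0.56·u($100) + 0.44·u($41) = 0.56·1.00 + 0.44·0.46 = 0.7624.

0.762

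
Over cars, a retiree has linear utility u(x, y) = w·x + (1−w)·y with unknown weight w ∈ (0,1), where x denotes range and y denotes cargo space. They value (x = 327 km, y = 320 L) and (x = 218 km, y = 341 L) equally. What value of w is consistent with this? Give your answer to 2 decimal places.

Indifference: w·327 + (1−w)·320 = w·218 + (1−w)·341.
w·(327−218) = (1−w)·(341−320), i.e. w·109 = (1−w)·21.
The marginal rate of substitution is 21/109, so w = 21/(109+21) = 0.16.

w = 0.16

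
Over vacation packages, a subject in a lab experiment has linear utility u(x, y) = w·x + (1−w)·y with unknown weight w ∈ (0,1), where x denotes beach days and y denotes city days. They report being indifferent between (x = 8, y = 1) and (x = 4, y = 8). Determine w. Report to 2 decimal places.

Equating utilities: w·8 + (1−w)·1 = w·4 + (1−w)·8.
w·(8−4) = (1−w)·(8−1), i.e. w·4 = (1−w)·7.
Hence w = 7/(4+7) = 7/11 = 0.64.

w = 0.64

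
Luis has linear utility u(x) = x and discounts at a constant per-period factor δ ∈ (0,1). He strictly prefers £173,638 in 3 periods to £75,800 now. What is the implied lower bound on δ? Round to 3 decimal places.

The preference means 75800 < δ^3·173638.
So δ^3 > 75800/173638 = 0.43654; taking the cube root of both positive sides preserves the inequality.
δ > (75800/173638)^(1/3) ≈ 0.759.

δ > 0.759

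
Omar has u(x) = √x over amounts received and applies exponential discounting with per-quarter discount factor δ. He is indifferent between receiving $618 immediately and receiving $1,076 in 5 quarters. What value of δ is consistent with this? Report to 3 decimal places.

Indifference means u(618) = δ^5 · u(1076), so δ^5 = u(618)/u(1076).
With u(x) = √x: δ^5 = √618/√1076 = √(618/1076) = 0.75786.
Hence δ = (0.75786)^(1/5) = 0.94606.

δ ≈ 0.946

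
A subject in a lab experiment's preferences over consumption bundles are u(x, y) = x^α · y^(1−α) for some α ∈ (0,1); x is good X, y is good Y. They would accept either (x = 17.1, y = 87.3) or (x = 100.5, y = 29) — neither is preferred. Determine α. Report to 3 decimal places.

The Cobb–Douglas utilities coincide, so 17.1^α·87.3^(1−α) = 100.5^α·29^(1−α).
Rearrange to (17.1/100.5)^α = (29/87.3)^(1−α) and take logs: α·-1.771079 = (1−α)·-1.102055.
With A = -1.771079 and B = -1.102055: α·A = (1−α)·B, so α = B/(A+B) = -1.102055/-2.873134 ≈ 0.384.

α ≈ 0.384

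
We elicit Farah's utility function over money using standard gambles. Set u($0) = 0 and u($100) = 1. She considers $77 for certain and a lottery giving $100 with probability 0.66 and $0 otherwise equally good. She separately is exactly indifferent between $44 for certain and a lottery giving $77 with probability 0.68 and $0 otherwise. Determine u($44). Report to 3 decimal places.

0.449

From the first indifference, u($77) = 0.66·u($100) + 0.34·u($0) = 0.66·1 + 0.34·0 = 0.66.
The second indifference gives u($44) = 0.68·u($77) + 0.32·u($0) = 0.68·0.66 + 0.32·0.00 = 0.4488.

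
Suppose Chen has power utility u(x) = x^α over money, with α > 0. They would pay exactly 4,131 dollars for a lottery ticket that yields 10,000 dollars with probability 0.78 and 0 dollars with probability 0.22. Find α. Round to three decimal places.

α ≈ 0.281

The lottery's expected utility is 0.78·u(10000) + 0.22·u(0) = 0.78·10000^α (since u(0) = 0 for α > 0).
Indifference: 4131^α = 0.78·10000^α, so (4131/10000)^α = 0.78.
Taking logs: α·ln(4131/10000) = ln(0.78), so α = -0.248461 / -0.884066 ≈ 0.281.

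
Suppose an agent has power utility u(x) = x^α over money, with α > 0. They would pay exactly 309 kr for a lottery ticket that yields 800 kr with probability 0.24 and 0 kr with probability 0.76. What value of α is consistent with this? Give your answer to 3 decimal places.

α ≈ 1.500

EU(lottery) = 0.24·800^α + 0.76·0 = 0.24·800^α.
Indifference: 309^α = 0.24·800^α, so (309/800)^α = 0.24.
Take logs: α = ln 0.24 / ln(309/800) ≈ 1.50022.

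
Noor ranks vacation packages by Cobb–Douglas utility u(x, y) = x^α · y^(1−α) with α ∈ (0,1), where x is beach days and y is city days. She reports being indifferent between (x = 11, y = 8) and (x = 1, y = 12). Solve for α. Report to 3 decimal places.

α ≈ 0.145

The Cobb–Douglas utilities coincide, so 11^α·8^(1−α) = 1^α·12^(1−α).
(11/1)^α = (12/8)^(1−α); take logs: α·ln(11/1) = (1−α)·ln(12/8), i.e. α·2.397895 = (1−α)·0.405465.
Thus α·(2.803360) = 0.405465, so α = 0.405465/2.803360 ≈ 0.145.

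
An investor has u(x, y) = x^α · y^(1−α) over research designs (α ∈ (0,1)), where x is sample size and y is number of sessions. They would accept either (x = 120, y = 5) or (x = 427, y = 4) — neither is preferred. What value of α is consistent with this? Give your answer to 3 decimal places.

Set the two utilities equal: 120^α·5^(1−α) = 427^α·4^(1−α).
Rearrange to (120/427)^α = (4/5)^(1−α) and take logs: α·-1.269292 = (1−α)·-0.223144.
So α/(1−α) = (-0.223144)/(-1.269292) = 0.175802, and α = 0.175802/1.175802 ≈ 0.150.

α ≈ 0.150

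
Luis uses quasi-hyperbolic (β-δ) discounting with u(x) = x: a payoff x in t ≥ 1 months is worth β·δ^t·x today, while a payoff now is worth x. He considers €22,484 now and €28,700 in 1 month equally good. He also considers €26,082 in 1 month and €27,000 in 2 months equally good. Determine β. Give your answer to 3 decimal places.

Both payoffs in the second observation are in the future, so β drops out: δ^1·26082 = δ^2·27000 ⇒ δ = 26082/27000 = 0.96600.
Now use the now-vs-future pair: 22484 = β·δ·28700 gives β = 22484/(0.96600·28700) ≈ 0.811.

β ≈ 0.811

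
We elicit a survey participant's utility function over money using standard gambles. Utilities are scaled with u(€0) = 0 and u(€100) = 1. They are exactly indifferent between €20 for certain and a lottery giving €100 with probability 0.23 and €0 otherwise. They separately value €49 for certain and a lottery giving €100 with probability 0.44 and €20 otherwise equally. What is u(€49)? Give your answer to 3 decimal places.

First, u(€20) = 0.23·u(€100) + 0.77·u(€0) = 0.23.
The second indifference gives u(€49) = 0.44·u(€100) + 0.56·u(€20) = 0.44·1.00 + 0.56·0.23 = 0.5688.

0.569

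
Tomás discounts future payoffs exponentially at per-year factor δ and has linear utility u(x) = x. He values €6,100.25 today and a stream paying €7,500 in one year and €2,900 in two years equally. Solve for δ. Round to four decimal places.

Equating present values: 6100.25 = 7500δ + 2900δ².
So 2900δ² + 7500δ − 6100.25 = 0.
δ = (−7500 + √(7500² + 4·2900·6100.25)) / (2·2900) = (−7500 + √127012900.00) / 5800 ≈ 0.6500.

δ ≈ 0.6500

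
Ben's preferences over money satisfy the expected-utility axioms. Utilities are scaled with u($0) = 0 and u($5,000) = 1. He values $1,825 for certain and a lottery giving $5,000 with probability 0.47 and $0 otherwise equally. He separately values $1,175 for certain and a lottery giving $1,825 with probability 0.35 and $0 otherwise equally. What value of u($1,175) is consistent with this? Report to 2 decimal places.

0.16

The first gamble pins u($1,825): it must equal 0.47·1 + 0.53·0 = 0.47.
Then u($1,175) = 0.35·u($1,825) + 0.65·u($0) = 0.35·0.47 + 0.65·0.00 = 0.1645.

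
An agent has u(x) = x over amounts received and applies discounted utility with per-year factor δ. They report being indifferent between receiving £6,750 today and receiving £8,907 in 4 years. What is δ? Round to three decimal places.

Indifference means u(6750) = δ^4 · u(8907), so δ^4 = u(6750)/u(8907).
With u(x) = x: δ^4 = 6750/8907 = 0.75783.
Taking the 4th root: δ = 0.75783^(1/4) ≈ 0.933.

δ ≈ 0.933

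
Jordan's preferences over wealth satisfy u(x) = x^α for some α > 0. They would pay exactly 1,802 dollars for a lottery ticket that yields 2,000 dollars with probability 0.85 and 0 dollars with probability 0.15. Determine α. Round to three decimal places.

Since u(0) = 0, the lottery's EU is 0.85·2000^α.
Setting u(1802) equal to that: 1802^α = 0.85·2000^α ⇒ (1802/2000)^α = 0.85.
α = ln(0.85) / ln(1802/2000) = -0.162519/-0.104250 ≈ 1.559.

α ≈ 1.559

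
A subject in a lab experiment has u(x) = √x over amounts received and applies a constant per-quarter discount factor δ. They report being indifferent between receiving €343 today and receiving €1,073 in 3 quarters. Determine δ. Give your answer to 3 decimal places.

The payoff in 3 quarters is discounted by δ^3, so u(343) = δ^3·u(1073) and δ^3 = u(343)/u(1073).
With u(x) = √x: δ^3 = √343/√1073 = √(343/1073) = 0.56539.
Taking the cube root: δ = 0.56539^(1/3) ≈ 0.827.

δ ≈ 0.827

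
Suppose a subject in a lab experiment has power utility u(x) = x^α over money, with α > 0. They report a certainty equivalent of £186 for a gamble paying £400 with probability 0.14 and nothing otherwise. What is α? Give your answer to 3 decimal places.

α ≈ 2.568

The lottery's expected utility is 0.14·u(400) + 0.86·u(0) = 0.14·400^α (since u(0) = 0 for α > 0).
Indifference: 186^α = 0.14·400^α, so (186/400)^α = 0.14.
Taking logs: α·ln(186/400) = ln(0.14), so α = -1.966113 / -0.765718 ≈ 2.568.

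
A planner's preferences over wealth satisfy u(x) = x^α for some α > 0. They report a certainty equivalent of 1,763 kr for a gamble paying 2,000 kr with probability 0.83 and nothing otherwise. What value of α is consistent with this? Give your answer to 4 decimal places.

EU(lottery) = 0.83·2000^α + 0.17·0 = 0.83·2000^α.
Equating: 1763^α = 0.83·2000^α, i.e. 0.8815^α = 0.83.
Take logs: α = ln 0.83 / ln(1763/2000) ≈ 1.477279.

α ≈ 1.4773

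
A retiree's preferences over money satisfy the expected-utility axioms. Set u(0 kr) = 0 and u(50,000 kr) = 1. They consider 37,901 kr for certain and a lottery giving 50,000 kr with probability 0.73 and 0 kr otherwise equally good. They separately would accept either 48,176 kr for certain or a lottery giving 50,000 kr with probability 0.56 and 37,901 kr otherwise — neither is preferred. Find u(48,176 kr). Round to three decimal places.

0.881

From the first indifference, u(37,901 kr) = 0.73·u(50,000 kr) + 0.27·u(0 kr) = 0.73·1 + 0.27·0 = 0.73.
Then u(48,176 kr) = 0.56·u(50,000 kr) + 0.44·u(37,901 kr) = 0.56·1.00 + 0.44·0.73 = 0.8812.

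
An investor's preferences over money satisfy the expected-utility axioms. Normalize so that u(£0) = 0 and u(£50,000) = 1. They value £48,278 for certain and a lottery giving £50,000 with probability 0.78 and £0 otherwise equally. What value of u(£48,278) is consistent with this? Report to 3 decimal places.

The indifference gives u(£48,278) = 0.78·u(£50,000) + 0.22·u(£0) = 0.78·1 + 0.22·0 = 0.78.

0.780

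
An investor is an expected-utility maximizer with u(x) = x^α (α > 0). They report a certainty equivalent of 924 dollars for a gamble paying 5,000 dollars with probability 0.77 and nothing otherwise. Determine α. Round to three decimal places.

The lottery's expected utility is 0.77·u(5000) + 0.23·u(0) = 0.77·5000^α (since u(0) = 0 for α > 0).
Setting u(924) equal to that: 924^α = 0.77·5000^α ⇒ (924/5000)^α = 0.77.
α = ln(0.77) / ln(924/5000) = -0.261365/-1.688481 ≈ 0.155.

α ≈ 0.155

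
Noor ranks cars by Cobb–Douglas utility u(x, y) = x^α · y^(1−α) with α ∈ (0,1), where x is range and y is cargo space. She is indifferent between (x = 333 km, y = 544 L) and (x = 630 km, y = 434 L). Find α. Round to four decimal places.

α ≈ 0.2616

Indifference: 333^α · 544^(1−α) = 630^α · 434^(1−α).
Rearrange to (333/630)^α = (434/544)^(1−α) and take logs: α·-0.6375773 = (1−α)·-0.2259047.
With A = -0.6375773 and B = -0.2259047: α·A = (1−α)·B, so α = B/(A+B) = -0.2259047/-0.8634820 ≈ 0.2616.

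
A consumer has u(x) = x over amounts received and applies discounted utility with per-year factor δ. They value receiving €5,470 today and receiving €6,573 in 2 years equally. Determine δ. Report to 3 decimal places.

δ ≈ 0.912

Equating discounted utilities: u(5470) = δ^2·u(6573) ⇒ δ^2 = u(5470)/u(6573).
With u(x) = x: δ^2 = 5470/6573 = 0.83219.
Hence δ = (0.83219)^(1/2) = 0.91225.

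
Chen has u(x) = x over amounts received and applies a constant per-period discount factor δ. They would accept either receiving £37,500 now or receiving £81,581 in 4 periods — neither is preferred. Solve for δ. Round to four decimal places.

Indifference means u(37500) = δ^4 · u(81581), so δ^4 = u(37500)/u(81581).
With u(x) = x: δ^4 = 37500/81581 = 0.45967.
So δ = 0.45967^(1/4) ≈ 0.8234.

δ ≈ 0.8234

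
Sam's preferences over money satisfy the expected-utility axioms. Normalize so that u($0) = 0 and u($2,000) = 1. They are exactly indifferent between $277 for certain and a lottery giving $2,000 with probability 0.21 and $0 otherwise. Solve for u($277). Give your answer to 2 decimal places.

u($277) equals the lottery's expected utility: 0.21·1 + 0.79·0 = 0.21.

0.21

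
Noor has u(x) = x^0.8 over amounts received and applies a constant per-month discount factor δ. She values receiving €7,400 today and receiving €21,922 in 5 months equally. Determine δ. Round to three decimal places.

The payoff in 5 months is discounted by δ^5, so u(7400) = δ^5·u(21922) and δ^5 = u(7400)/u(21922).
Since u(x) = x^0.8, δ^5 = (7400/21922)^0.8 = 0.33756^0.8 = 0.41945.
Taking the 5th root: δ = 0.41945^(1/5) ≈ 0.840.

δ ≈ 0.840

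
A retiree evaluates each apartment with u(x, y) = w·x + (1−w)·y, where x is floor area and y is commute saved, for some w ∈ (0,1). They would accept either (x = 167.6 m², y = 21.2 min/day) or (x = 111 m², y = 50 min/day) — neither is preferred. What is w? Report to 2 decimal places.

Equating utilities: w·167.6 + (1−w)·21.2 = w·111 + (1−w)·50.
w·(167.6−111) = (1−w)·(50−21.2), i.e. w·56.6 = (1−w)·28.8.
The marginal rate of substitution is 28.8/56.6, so w = 28.8/(56.6+28.8) = 0.34.

w = 0.34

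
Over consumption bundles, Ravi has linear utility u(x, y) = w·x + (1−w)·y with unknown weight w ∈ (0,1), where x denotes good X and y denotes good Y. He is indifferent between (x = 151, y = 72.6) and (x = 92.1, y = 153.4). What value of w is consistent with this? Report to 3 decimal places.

Equating utilities: w·151 + (1−w)·72.6 = w·92.1 + (1−w)·153.4.
Rearranging, 58.9·w − 80.8·(1−w) = 0.
The marginal rate of substitution is 80.8/58.9, so w = 80.8/(58.9+80.8) = 0.578.

w = 0.578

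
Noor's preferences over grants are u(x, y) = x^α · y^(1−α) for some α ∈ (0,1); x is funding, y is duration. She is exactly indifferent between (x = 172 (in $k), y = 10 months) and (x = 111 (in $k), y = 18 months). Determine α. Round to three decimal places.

Set the two utilities equal: 172^α·10^(1−α) = 111^α·18^(1−α).
(172/111)^α = (18/10)^(1−α); take logs: α·ln(172/111) = (1−α)·ln(18/10), i.e. α·0.437964 = (1−α)·0.587787.
Thus α·(1.025751) = 0.587787, so α = 0.587787/1.025751 ≈ 0.573.

α ≈ 0.573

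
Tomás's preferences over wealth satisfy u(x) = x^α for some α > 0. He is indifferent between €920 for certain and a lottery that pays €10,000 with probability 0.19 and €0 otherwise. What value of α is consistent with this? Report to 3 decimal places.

α ≈ 0.696

Since u(0) = 0, the lottery's EU is 0.19·10000^α.
Setting u(920) equal to that: 920^α = 0.19·10000^α ⇒ (920/10000)^α = 0.19.
α = ln(0.19) / ln(920/10000) = -1.660731/-2.385967 ≈ 0.696.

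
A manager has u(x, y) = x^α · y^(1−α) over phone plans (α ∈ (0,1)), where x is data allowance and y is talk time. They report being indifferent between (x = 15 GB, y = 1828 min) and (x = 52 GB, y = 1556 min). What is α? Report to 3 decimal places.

α ≈ 0.115

Set the two utilities equal: 15^α·1828^(1−α) = 52^α·1556^(1−α).
Taking logs: α·ln 15 + (1−α)·ln 1828 = α·ln 52 + (1−α)·ln 1556, i.e. α·-1.243194 = (1−α)·-0.161104.
With A = -1.243194 and B = -0.161104: α·A = (1−α)·B, so α = B/(A+B) = -0.161104/-1.404298 ≈ 0.115.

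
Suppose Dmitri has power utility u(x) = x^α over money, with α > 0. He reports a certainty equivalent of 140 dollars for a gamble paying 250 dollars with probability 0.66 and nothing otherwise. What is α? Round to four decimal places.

EU(lottery) = 0.66·250^α + 0.34·0 = 0.66·250^α.
Indifference: 140^α = 0.66·250^α, so (140/250)^α = 0.66.
α = ln(0.66) / ln(140/250) = -0.4155154/-0.5798185 ≈ 0.7166.

α ≈ 0.7166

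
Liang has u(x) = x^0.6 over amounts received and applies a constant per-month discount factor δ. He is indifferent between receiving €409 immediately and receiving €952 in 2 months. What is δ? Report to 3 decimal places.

Equating discounted utilities: u(409) = δ^2·u(952) ⇒ δ^2 = u(409)/u(952).
Since u(x) = x^0.6, δ^2 = (409/952)^0.6 = 0.42962^0.6 = 0.60235.
Hence δ = (0.60235)^(1/2) = 0.77611.

δ ≈ 0.776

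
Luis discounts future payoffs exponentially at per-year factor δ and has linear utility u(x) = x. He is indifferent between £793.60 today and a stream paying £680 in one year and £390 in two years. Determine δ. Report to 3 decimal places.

δ ≈ 0.800

Equating present values: 793.60 = 680δ + 390δ².
Rearranged: 390δ² + 680δ − 793.60 = 0.
The positive root is δ = [−680 + √(680² + 4·390·793.60)] / (2·390) = (−680 + 1304.000)/780 ≈ 0.800.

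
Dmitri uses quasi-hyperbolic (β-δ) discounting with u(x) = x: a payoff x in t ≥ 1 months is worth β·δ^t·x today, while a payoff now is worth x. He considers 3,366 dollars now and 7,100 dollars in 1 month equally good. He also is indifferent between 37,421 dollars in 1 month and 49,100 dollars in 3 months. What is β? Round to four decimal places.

Both payoffs in the second observation are in the future, so β drops out: δ^1·37421 = δ^3·49100 ⇒ δ^2 = 37421/49100 = 0.76214, so δ = 0.87301.
Now use the now-vs-future pair: 3366 = β·δ·7100 gives β = 3366/(0.87301·7100) ≈ 0.5430.

β ≈ 0.5430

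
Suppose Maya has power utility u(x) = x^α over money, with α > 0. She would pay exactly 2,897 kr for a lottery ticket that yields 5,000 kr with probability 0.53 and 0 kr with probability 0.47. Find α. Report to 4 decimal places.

The lottery's expected utility is 0.53·u(5000) + 0.47·u(0) = 0.53·5000^α (since u(0) = 0 for α > 0).
Setting u(2897) equal to that: 2897^α = 0.53·5000^α ⇒ (2897/5000)^α = 0.53.
α = ln(0.53) / ln(2897/5000) = -0.6348783/-0.5457622 ≈ 1.1633.

α ≈ 1.1633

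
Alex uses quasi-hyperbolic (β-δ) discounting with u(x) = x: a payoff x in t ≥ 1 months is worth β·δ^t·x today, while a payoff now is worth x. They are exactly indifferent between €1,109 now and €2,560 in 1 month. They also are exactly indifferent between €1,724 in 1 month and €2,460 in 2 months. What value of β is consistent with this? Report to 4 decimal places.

β ≈ 0.6181

Both payoffs in the second observation are in the future, so β drops out: δ^1·1724 = δ^2·2460 ⇒ δ = 1724/2460 = 0.70081.
Now use the now-vs-future pair: 1109 = β·δ·2560 gives β = 1109/(0.70081·2560) ≈ 0.6181.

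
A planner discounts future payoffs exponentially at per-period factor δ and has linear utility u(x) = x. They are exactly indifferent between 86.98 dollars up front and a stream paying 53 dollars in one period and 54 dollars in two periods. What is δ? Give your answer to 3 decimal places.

δ ≈ 0.870

Present value of the stream is 53·δ + 54·δ². Indifference gives 53δ + 54δ² = 86.98.
Rearranged: 54δ² + 53δ − 86.98 = 0.
The positive root is δ = [−53 + √(53² + 4·54·86.98)] / (2·54) = (−53 + 146.958)/108 ≈ 0.870.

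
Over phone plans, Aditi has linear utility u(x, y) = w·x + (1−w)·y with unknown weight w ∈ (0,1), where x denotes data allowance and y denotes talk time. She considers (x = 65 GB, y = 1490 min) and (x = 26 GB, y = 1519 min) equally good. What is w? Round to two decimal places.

Equating utilities: w·65 + (1−w)·1490 = w·26 + (1−w)·1519.
w·(65−26) = (1−w)·(1519−1490), i.e. w·39 = (1−w)·29.
Hence w = 29/(39+29) = 29/68 = 0.43.

w = 0.43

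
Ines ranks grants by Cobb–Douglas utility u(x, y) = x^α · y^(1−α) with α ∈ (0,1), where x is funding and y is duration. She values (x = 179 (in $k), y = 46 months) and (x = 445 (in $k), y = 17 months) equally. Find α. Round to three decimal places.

α ≈ 0.522

The Cobb–Douglas utilities coincide, so 179^α·46^(1−α) = 445^α·17^(1−α).
Taking logs: α·ln 179 + (1−α)·ln 46 = α·ln 445 + (1−α)·ln 17, i.e. α·-0.910688 = (1−α)·-0.995428.
Thus α·(-1.906116) = -0.995428, so α = -0.995428/-1.906116 ≈ 0.522.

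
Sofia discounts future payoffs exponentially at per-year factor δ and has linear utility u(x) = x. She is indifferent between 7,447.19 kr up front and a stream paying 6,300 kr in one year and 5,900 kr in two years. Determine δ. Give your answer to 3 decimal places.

δ ≈ 0.710

Present value of the stream is 6300·δ + 5900·δ². Indifference gives 6300δ + 5900δ² = 7447.19.
Rearranged: 5900δ² + 6300δ − 7447.19 = 0.
By the quadratic formula (taking the positive root), δ = (−6300 + √215443684.00) / 11800 ≈ 0.710.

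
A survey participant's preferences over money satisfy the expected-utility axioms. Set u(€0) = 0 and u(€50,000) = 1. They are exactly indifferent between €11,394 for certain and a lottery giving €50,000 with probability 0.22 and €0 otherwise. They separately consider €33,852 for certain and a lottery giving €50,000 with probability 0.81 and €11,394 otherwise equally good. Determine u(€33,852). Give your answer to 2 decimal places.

0.85

The first gamble pins u(€11,394): it must equal 0.22·1 + 0.78·0 = 0.22.
The second indifference gives u(€33,852) = 0.81·u(€50,000) + 0.19·u(€11,394) = 0.81·1.00 + 0.19·0.22 = 0.8518.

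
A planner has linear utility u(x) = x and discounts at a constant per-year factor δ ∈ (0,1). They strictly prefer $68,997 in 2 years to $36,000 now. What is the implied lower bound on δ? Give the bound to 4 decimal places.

Comparing present values: 36000 < δ^2·68997.
Hence δ^2 > 36000/68997 = 0.52176, and x ↦ x^(1/2) is increasing on (0,∞).
δ > 0.52176^(1/2) = 0.7223.

δ > 0.7223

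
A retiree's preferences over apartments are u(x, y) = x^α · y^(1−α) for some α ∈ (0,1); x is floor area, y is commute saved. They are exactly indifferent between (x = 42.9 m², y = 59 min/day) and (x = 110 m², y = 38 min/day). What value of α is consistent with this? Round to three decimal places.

Set the two utilities equal: 42.9^α·59^(1−α) = 110^α·38^(1−α).
(42.9/110)^α = (38/59)^(1−α); take logs: α·ln(42.9/110) = (1−α)·ln(38/59), i.e. α·-0.941609 = (1−α)·-0.439951.
With A = -0.941609 and B = -0.439951: α·A = (1−α)·B, so α = B/(A+B) = -0.439951/-1.381560 ≈ 0.318.

α ≈ 0.318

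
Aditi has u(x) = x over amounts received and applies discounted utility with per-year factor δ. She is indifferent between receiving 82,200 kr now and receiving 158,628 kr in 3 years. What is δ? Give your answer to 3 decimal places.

δ ≈ 0.803

Equating discounted utilities: u(82200) = δ^3·u(158628) ⇒ δ^3 = u(82200)/u(158628).
With u(x) = x: δ^3 = 82200/158628 = 0.51819.
Hence δ = (0.51819)^(1/3) = 0.80321.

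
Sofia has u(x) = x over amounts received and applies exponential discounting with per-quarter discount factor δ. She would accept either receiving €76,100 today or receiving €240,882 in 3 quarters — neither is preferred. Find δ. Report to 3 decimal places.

Indifference means u(76100) = δ^3 · u(240882), so δ^3 = u(76100)/u(240882).
With u(x) = x: δ^3 = 76100/240882 = 0.31592.
So δ = 0.31592^(1/3) ≈ 0.681.

δ ≈ 0.681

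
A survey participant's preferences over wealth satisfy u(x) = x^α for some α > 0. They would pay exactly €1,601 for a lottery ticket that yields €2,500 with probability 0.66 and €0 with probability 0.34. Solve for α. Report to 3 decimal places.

α ≈ 0.932

EU(lottery) = 0.66·2500^α + 0.34·0 = 0.66·2500^α.
Equating: 1601^α = 0.66·2500^α, i.e. 0.6404^α = 0.66.
α = ln(0.66) / ln(1601/2500) = -0.415515/-0.445662 ≈ 0.932.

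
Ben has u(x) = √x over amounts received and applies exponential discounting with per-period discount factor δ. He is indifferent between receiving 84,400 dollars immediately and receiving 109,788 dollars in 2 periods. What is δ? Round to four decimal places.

δ ≈ 0.9364

The payoff in 2 periods is discounted by δ^2, so u(84400) = δ^2·u(109788) and δ^2 = u(84400)/u(109788).
Since u(x) = √x, δ^2 = √(84400/109788) = 0.87679.
So δ = 0.87679^(1/2) ≈ 0.9364.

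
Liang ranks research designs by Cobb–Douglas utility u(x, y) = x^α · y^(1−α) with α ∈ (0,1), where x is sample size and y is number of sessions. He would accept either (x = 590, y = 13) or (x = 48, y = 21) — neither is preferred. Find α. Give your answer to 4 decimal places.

The Cobb–Douglas utilities coincide, so 590^α·13^(1−α) = 48^α·21^(1−α).
Taking logs: α·ln 590 + (1−α)·ln 13 = α·ln 48 + (1−α)·ln 21, i.e. α·2.5089215 = (1−α)·0.4795731.
With A = 2.5089215 and B = 0.4795731: α·A = (1−α)·B, so α = B/(A+B) = 0.4795731/2.9884946 ≈ 0.1605.

α ≈ 0.1605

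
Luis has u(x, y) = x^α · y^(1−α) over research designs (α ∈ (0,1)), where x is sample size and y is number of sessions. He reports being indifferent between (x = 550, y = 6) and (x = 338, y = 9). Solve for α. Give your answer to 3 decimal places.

Indifference: 550^α · 6^(1−α) = 338^α · 9^(1−α).
Taking logs: α·ln 550 + (1−α)·ln 6 = α·ln 338 + (1−α)·ln 9, i.e. α·0.486872 = (1−α)·0.405465.
With A = 0.486872 and B = 0.405465: α·A = (1−α)·B, so α = B/(A+B) = 0.405465/0.892337 ≈ 0.454.

α ≈ 0.454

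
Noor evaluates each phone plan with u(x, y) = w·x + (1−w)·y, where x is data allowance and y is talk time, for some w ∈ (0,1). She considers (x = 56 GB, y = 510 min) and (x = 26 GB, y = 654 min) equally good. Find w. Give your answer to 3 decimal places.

Equating utilities: w·56 + (1−w)·510 = w·26 + (1−w)·654.
w·(56−26) = (1−w)·(654−510), i.e. w·30 = (1−w)·144.
So w/(1−w) = 144/30 = 4.8000, giving w = 144/(30+144) = 0.828.

w = 0.828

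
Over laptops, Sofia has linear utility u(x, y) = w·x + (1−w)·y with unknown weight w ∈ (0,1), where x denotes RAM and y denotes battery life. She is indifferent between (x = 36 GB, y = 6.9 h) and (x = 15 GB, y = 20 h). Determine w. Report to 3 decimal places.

Equating utilities: w·36 + (1−w)·6.9 = w·15 + (1−w)·20.
Collecting terms: w·21 = (1−w)·13.1.
The marginal rate of substitution is 13.1/21, so w = 13.1/(21+13.1) = 0.384.

w = 0.384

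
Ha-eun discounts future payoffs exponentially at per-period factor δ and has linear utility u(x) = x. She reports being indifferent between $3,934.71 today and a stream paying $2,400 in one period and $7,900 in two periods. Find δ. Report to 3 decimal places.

Present value of the stream is 2400·δ + 7900·δ². Indifference gives 2400δ + 7900δ² = 3934.71.
That is, 7900δ² + 2400δ − 3934.71 = 0, a quadratic in δ.
δ = (−2400 + √(2400² + 4·7900·3934.71)) / (2·7900) = (−2400 + √130096836.00) / 15800 ≈ 0.570.

δ ≈ 0.570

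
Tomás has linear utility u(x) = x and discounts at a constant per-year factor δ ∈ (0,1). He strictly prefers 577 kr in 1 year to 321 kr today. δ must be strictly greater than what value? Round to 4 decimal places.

Under u(x) = x this choice says 321 < δ·577.
So δ > 321/577 = 0.55633.

δ > 0.5563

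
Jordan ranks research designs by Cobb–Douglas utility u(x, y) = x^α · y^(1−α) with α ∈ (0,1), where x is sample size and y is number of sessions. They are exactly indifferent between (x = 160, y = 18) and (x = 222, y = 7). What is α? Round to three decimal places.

Set the two utilities equal: 160^α·18^(1−α) = 222^α·7^(1−α).
(160/222)^α = (7/18)^(1−α); take logs: α·ln(160/222) = (1−α)·ln(7/18), i.e. α·-0.327504 = (1−α)·-0.944462.
With A = -0.327504 and B = -0.944462: α·A = (1−α)·B, so α = B/(A+B) = -0.944462/-1.271966 ≈ 0.743.

α ≈ 0.743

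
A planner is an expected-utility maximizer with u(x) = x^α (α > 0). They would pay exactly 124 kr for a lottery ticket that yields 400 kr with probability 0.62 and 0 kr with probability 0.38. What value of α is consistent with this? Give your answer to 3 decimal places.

EU(lottery) = 0.62·400^α + 0.38·0 = 0.62·400^α.
Equating: 124^α = 0.62·400^α, i.e. 0.3100^α = 0.62.
Taking logs: α·ln(124/400) = ln(0.62), so α = -0.478036 / -1.171183 ≈ 0.408.

α ≈ 0.408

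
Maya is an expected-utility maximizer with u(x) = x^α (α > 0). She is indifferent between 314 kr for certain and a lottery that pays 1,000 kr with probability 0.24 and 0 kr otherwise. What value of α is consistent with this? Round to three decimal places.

EU(lottery) = 0.24·1000^α + 0.76·0 = 0.24·1000^α.
Indifference: 314^α = 0.24·1000^α, so (314/1000)^α = 0.24.
Taking logs: α·ln(314/1000) = ln(0.24), so α = -1.427116 / -1.158362 ≈ 1.232.

α ≈ 1.232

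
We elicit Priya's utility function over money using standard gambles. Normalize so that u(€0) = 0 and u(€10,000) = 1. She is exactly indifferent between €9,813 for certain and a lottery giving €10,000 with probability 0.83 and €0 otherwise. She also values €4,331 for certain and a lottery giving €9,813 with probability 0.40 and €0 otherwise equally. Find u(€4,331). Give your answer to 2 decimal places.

0.33

From the first indifference, u(€9,813) = 0.83·u(€10,000) + 0.17·u(€0) = 0.83·1 + 0.17·0 = 0.83.
Then u(€4,331) = 0.40·u(€9,813) + 0.60·u(€0) = 0.40·0.83 + 0.60·0.00 = 0.3320.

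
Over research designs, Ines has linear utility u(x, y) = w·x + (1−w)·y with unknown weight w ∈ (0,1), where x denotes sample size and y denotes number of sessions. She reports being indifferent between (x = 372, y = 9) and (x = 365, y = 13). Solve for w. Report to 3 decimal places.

Equating utilities: w·372 + (1−w)·9 = w·365 + (1−w)·13.
Collecting terms: w·7 = (1−w)·4.
The marginal rate of substitution is 4/7, so w = 4/(7+4) = 0.364.

w = 0.364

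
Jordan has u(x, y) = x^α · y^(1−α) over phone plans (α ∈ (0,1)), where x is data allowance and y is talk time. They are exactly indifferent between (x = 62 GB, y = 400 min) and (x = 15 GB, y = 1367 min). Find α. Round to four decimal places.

α ≈ 0.4641

Indifference: 62^α · 400^(1−α) = 15^α · 1367^(1−α).
(62/15)^α = (1367/400)^(1−α); take logs: α·ln(62/15) = (1−α)·ln(1367/400), i.e. α·1.4190842 = (1−α)·1.2289093.
So α/(1−α) = (1.2289093)/(1.4190842) = 0.8659876, and α = 0.8659876/1.8659876 ≈ 0.4641.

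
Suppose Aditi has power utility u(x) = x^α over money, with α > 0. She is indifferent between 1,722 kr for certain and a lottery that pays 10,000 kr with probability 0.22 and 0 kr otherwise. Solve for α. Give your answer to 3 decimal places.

α ≈ 0.861

The lottery's expected utility is 0.22·u(10000) + 0.78·u(0) = 0.22·10000^α (since u(0) = 0 for α > 0).
Equating: 1722^α = 0.22·10000^α, i.e. 0.1722^α = 0.22.
Taking logs: α·ln(1722/10000) = ln(0.22), so α = -1.514128 / -1.759099 ≈ 0.861.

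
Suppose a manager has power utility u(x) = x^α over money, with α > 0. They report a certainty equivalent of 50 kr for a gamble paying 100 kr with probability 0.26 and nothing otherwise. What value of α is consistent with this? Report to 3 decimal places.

α ≈ 1.943

Since u(0) = 0, the lottery's EU is 0.26·100^α.
Equating: 50^α = 0.26·100^α, i.e. 0.5000^α = 0.26.
Taking logs: α·ln(50/100) = ln(0.26), so α = -1.347074 / -0.693147 ≈ 1.943.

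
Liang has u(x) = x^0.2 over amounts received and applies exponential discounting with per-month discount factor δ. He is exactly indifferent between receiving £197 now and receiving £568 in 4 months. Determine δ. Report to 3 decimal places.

δ ≈ 0.948

The payoff in 4 months is discounted by δ^4, so u(197) = δ^4·u(568) and δ^4 = u(197)/u(568).
With u(x) = x^0.2: δ^4 = 197^0.2/568^0.2 = (197/568)^0.2 = 0.80914.
So δ = 0.80914^(1/4) ≈ 0.948.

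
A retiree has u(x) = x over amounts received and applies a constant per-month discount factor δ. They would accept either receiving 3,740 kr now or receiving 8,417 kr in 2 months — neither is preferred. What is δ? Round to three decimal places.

δ ≈ 0.667

Indifference means u(3740) = δ^2 · u(8417), so δ^2 = u(3740)/u(8417).
With u(x) = x: δ^2 = 3740/8417 = 0.44434.
Taking the square root: δ = 0.44434^(1/2) ≈ 0.667.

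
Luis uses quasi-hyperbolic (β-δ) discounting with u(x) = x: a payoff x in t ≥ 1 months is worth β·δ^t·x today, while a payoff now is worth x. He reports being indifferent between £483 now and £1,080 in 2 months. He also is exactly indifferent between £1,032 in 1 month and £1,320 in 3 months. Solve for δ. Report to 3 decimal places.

Both payoffs in the second observation are in the future, so β drops out: δ^1·1032 = δ^3·1320 ⇒ δ^2 = 1032/1320 = 0.78182, so δ = 0.88420.

δ ≈ 0.884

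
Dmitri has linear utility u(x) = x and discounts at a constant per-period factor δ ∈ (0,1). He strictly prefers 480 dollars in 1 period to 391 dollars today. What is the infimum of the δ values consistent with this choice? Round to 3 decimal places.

Comparing present values: 391 < δ·480.
So δ > 391/480 = 0.81458.

δ > 0.815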